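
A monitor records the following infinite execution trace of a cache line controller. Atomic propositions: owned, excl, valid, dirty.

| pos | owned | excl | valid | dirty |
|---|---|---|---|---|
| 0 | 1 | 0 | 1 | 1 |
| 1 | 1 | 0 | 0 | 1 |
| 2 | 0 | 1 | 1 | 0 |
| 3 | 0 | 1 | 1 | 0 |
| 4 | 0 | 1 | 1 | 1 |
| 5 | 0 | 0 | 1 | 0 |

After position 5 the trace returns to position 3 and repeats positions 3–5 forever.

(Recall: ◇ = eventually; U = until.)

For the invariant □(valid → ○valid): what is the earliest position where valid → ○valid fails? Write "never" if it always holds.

At position 0 the labels are {dirty, owned, valid} and the next position 1 has {dirty, owned}, so valid → ○valid is false there. This is the first violation.

0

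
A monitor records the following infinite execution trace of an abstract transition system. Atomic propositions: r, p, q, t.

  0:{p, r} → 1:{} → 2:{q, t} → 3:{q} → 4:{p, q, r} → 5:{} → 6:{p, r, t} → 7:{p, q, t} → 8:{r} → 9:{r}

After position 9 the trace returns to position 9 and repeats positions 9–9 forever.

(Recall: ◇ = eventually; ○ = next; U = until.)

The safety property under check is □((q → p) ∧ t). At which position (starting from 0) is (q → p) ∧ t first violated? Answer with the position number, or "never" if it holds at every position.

At position 0 the labels are {p, r}, so (q → p) ∧ t is false there. This is the first violation.

0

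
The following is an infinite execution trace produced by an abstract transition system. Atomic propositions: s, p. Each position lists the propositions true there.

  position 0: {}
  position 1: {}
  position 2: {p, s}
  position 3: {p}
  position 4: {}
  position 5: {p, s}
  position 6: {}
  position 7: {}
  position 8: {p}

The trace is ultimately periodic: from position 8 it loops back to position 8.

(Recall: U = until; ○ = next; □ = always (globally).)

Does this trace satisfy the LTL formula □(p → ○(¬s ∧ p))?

Violated

p → ○(¬s ∧ p) must hold at every position from 0 onward. It fails at position 3, so □(p → ○(¬s ∧ p)) is false.
Positions where p holds: 2, 3, 5, 8.
Check ○(¬s ∧ p) at each: 2→ok, 3→fails, 5→fails, 8→ok.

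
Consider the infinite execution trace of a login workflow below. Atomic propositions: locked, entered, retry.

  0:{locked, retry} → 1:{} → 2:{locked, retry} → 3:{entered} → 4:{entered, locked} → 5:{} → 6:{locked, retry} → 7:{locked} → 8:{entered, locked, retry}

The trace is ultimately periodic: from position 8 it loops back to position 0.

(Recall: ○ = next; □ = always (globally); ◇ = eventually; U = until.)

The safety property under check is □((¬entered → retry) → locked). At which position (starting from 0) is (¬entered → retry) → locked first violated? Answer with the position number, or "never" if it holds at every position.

3

Check (¬entered → retry) → locked at each position in order: 0 ✓, 1 ✓, 2 ✓.
At position 3 the labels are {entered}, so (¬entered → retry) → locked is false there. This is the first violation.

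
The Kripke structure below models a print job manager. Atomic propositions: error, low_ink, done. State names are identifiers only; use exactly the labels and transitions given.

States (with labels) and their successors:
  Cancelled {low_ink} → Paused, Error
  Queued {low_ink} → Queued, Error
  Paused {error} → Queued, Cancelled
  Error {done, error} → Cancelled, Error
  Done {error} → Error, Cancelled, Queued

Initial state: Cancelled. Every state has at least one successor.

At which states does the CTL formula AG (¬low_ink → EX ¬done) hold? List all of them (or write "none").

{Cancelled, Queued, Paused, Error, Done}

States satisfying ¬low_ink → EX ¬done: {Cancelled, Queued, Paused, Error, Done}.
States satisfying AG (¬low_ink → EX ¬done): {Cancelled, Queued, Paused, Error, Done}.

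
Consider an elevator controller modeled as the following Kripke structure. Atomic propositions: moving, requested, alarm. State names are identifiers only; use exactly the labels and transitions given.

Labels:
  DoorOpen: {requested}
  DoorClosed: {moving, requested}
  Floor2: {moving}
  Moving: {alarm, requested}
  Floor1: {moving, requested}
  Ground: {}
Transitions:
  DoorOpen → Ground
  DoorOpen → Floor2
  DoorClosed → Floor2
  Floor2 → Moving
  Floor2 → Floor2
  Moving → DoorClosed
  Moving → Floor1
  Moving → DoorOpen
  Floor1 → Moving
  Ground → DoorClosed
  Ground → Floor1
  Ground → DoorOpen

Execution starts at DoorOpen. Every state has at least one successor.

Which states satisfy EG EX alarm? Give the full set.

States satisfying EX alarm: {Floor2, Floor1}.
States satisfying EG EX alarm: {Floor2}.

{Floor2}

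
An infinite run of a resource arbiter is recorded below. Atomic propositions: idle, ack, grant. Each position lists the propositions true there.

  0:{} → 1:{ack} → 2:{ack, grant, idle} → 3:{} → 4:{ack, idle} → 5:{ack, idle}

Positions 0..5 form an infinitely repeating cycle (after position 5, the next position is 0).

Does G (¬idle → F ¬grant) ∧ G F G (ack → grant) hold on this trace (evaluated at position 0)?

Does not hold

¬idle → F ¬grant holds at every position 0..5, and those are all positions ever visited, so G (¬idle → F ¬grant) holds.
Positions where ¬idle holds: 0, 1, 3.
Check F ¬grant at each: 0→ok, 1→ok, 3→ok.
F G (ack → grant) must hold at every position from 0 onward. It fails at position 0, so G F G (ack → grant) is false.
At position 0: G (¬idle → F ¬grant) is true; G F G (ack → grant) is false; so G (¬idle → F ¬grant) ∧ G F G (ack → grant) is false.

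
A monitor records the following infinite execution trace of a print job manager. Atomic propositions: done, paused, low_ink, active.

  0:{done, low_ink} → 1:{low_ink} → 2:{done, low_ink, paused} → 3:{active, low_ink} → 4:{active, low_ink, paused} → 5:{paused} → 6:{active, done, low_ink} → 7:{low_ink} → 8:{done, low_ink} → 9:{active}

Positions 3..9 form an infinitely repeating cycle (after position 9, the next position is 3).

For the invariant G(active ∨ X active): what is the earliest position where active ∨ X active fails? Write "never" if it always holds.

0

At position 0 the labels are {done, low_ink} and the next position 1 has {low_ink}, so active ∨ X active is false there. This is the first violation.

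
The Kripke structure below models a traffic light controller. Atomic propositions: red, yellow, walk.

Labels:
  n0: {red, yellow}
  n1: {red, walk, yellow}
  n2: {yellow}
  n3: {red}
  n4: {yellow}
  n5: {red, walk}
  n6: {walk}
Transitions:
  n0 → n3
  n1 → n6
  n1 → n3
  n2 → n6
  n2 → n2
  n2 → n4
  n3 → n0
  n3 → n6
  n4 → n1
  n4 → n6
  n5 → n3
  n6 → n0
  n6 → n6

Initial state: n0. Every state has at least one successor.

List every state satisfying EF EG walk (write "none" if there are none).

{n0, n1, n2, n3, n4, n5, n6}

States satisfying EG walk: {n1, n6}.
States satisfying EF EG walk: {n0, n1, n2, n3, n4, n5, n6}.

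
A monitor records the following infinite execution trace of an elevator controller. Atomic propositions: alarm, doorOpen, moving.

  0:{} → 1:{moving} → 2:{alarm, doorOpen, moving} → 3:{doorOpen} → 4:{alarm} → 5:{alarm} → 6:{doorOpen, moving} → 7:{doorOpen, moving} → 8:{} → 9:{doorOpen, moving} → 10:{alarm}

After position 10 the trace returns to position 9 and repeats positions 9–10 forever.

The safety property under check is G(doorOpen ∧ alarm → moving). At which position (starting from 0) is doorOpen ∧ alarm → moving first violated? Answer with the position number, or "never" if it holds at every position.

doorOpen ∧ alarm → moving holds at every position 0..10, and those are all the positions the trace ever visits, so the invariant G(doorOpen ∧ alarm → moving) is never violated.

never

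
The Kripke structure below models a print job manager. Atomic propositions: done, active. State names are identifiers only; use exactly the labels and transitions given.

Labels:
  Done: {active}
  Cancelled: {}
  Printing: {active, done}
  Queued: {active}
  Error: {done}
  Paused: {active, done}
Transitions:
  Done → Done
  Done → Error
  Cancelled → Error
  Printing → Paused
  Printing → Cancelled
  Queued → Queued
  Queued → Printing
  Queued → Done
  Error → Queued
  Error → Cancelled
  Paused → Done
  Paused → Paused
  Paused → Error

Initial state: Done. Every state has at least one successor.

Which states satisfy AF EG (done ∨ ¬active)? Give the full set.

{Cancelled, Printing, Error, Paused}

States satisfying EG (done ∨ ¬active): {Cancelled, Printing, Error, Paused}.
States satisfying AF EG (done ∨ ¬active): {Cancelled, Printing, Error, Paused}.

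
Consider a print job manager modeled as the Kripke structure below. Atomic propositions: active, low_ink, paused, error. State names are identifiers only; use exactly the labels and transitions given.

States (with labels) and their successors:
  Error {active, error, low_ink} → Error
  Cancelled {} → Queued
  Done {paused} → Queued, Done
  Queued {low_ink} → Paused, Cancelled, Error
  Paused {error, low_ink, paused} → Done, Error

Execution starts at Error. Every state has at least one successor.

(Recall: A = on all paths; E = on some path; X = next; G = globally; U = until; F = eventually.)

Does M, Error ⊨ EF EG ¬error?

States satisfying EG ¬error: {Cancelled, Done, Queued}.
States satisfying EF EG ¬error: {Cancelled, Done, Queued, Paused}.
No suitable path/successor from Error witnesses the formula.
Error ∉ Sat(EF EG ¬error).

No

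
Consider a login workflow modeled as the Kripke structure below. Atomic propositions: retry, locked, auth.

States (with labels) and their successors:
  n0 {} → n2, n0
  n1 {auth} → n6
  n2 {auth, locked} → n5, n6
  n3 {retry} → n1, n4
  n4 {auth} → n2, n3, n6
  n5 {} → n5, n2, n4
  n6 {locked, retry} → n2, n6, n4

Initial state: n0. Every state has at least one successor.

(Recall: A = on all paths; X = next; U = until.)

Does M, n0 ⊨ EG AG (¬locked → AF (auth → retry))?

States satisfying AG (¬locked → AF (auth → retry)): {n0, n1, n2, n3, n4, n5, n6}.
States satisfying EG AG (¬locked → AF (auth → retry)): {n0, n1, n2, n3, n4, n5, n6}.
n0 ∈ Sat(EG AG (¬locked → AF (auth → retry))).

Satisfied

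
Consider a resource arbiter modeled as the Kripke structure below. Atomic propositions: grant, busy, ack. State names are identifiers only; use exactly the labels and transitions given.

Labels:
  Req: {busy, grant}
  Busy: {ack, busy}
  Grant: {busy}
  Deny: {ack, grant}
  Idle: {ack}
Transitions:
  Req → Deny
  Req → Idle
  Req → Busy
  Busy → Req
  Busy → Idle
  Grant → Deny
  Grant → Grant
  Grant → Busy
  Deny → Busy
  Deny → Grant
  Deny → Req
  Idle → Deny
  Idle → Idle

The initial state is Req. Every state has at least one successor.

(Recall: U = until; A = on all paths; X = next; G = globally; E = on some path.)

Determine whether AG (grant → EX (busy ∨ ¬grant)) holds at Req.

Holds

States satisfying grant → EX (busy ∨ ¬grant): {Req, Busy, Grant, Deny, Idle}.
States satisfying AG (grant → EX (busy ∨ ¬grant)): {Req, Busy, Grant, Deny, Idle}.
Every state reachable from Req satisfies grant → EX (busy ∨ ¬grant).
Req ∈ Sat(AG (grant → EX (busy ∨ ¬grant))).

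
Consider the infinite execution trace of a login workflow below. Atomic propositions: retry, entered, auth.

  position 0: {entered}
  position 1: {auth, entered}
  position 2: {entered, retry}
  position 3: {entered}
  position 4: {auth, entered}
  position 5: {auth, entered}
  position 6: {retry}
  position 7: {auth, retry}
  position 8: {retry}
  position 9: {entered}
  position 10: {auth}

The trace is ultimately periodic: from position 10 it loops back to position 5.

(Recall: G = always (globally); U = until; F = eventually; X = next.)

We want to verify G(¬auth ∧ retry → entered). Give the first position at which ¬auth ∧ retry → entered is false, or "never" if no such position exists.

6

Check ¬auth ∧ retry → entered at each position in order: 0 ✓, 1 ✓, 2 ✓, 3 ✓, 4 ✓, 5 ✓.
At position 6 the labels are {retry}, so ¬auth ∧ retry → entered is false there. This is the first violation.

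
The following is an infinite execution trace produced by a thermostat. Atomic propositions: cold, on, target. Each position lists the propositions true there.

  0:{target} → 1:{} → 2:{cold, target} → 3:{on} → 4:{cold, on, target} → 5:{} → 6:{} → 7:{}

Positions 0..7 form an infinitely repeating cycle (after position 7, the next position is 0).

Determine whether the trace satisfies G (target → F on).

target → F on holds at every position 0..7, and those are all positions ever visited, so G (target → F on) holds.
Positions where target holds: 0, 2, 4.
Check F on at each: 0→ok, 2→ok, 4→ok.

Satisfied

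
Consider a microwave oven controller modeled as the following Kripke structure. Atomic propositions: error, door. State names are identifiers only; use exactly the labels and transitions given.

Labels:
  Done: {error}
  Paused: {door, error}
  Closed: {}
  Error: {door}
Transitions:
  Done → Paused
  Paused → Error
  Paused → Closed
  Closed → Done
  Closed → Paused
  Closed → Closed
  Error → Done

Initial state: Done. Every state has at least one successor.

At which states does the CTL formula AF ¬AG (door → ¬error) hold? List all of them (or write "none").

States satisfying ¬AG (door → ¬error): {Done, Paused, Closed, Error}.
States satisfying AF ¬AG (door → ¬error): {Done, Paused, Closed, Error}.

{Done, Paused, Closed, Error}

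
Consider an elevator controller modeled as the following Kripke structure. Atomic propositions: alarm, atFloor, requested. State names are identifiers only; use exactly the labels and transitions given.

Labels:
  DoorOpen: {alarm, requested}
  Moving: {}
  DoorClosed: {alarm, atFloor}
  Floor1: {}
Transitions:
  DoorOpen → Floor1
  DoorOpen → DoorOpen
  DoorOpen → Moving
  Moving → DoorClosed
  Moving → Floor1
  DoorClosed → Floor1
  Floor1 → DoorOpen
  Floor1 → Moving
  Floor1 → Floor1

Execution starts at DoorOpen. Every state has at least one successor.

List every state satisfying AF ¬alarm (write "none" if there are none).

{Moving, DoorClosed, Floor1}

States satisfying ¬alarm: {Moving, Floor1}.
States satisfying AF ¬alarm: {Moving, DoorClosed, Floor1}.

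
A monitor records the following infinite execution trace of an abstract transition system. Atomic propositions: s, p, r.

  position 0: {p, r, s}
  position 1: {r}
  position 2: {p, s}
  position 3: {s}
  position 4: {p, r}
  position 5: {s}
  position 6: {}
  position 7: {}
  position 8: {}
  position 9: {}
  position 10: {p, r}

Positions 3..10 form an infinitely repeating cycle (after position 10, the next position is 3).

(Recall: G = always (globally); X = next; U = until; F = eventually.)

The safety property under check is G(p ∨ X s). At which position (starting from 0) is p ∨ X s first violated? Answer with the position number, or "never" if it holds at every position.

Check p ∨ X s at each position in order: 0 ✓, 1 ✓, 2 ✓.
At position 3 the labels are {s} and the next position 4 has {p, r}, so p ∨ X s is false there. This is the first violation.

3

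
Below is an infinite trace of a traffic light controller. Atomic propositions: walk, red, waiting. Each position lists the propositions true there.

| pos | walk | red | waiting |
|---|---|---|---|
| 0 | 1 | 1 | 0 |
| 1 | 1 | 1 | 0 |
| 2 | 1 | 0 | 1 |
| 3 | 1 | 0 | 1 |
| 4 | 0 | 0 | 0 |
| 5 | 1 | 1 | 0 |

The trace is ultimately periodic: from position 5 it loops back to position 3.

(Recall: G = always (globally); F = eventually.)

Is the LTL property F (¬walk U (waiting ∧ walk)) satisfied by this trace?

Holds

¬walk U (waiting ∧ walk) holds at position 2, which is reachable from 0, so F (¬walk U (waiting ∧ walk)) holds.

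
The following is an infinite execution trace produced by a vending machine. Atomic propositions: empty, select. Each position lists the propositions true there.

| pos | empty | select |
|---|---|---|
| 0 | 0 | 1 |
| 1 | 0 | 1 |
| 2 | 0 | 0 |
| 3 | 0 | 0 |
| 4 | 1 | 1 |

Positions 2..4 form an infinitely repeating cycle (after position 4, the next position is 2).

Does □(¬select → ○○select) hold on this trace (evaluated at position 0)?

Does not hold

¬select → ○○select must hold at every position from 0 onward. It fails at position 3, so □(¬select → ○○select) is false.
Positions where ¬select holds: 2, 3.
Check ○○select at each: 2→ok, 3→fails.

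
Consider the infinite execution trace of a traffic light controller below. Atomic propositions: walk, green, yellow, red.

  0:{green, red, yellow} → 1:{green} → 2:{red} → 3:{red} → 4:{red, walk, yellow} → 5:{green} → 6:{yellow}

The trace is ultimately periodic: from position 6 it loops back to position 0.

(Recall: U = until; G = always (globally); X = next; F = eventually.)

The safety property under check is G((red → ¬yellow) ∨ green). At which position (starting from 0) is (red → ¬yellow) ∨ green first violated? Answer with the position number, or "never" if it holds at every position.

4

Check (red → ¬yellow) ∨ green at each position in order: 0 ✓, 1 ✓, 2 ✓, 3 ✓.
At position 4 the labels are {red, walk, yellow}, so (red → ¬yellow) ∨ green is false there. This is the first violation.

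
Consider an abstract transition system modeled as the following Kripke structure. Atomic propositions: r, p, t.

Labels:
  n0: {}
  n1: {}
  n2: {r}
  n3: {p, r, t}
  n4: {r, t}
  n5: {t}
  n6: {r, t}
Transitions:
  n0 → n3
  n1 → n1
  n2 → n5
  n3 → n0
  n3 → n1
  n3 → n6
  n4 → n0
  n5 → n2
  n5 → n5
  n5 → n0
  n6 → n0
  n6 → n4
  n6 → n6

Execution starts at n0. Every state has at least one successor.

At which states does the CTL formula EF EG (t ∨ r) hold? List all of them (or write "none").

States satisfying EG (t ∨ r): {n2, n3, n5, n6}.
States satisfying EF EG (t ∨ r): {n0, n2, n3, n4, n5, n6}.

{n0, n2, n3, n4, n5, n6}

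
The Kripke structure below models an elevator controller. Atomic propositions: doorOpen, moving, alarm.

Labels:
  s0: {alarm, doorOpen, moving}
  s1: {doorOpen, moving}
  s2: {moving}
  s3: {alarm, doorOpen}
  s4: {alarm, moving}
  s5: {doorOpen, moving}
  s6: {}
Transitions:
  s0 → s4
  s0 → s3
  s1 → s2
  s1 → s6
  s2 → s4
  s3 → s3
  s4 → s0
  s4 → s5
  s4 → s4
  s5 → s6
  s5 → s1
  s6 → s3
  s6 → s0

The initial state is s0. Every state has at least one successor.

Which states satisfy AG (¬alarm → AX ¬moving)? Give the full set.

{s3}

States satisfying ¬alarm → AX ¬moving: {s0, s3, s4}.
States satisfying AG (¬alarm → AX ¬moving): {s3}.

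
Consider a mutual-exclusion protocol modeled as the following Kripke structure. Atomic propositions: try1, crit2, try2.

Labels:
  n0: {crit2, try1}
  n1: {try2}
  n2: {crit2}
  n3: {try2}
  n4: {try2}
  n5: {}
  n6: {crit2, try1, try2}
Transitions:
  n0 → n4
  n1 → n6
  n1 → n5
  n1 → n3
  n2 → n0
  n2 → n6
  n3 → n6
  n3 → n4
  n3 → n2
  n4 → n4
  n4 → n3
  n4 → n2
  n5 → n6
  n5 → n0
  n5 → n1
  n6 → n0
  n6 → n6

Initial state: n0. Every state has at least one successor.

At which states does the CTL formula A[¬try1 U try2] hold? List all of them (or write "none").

States satisfying ¬try1: {n1, n2, n3, n4, n5}.
States satisfying try2: {n1, n3, n4, n6}.
States satisfying A[¬try1 U try2]: {n1, n3, n4, n6}.

{n1, n3, n4, n6}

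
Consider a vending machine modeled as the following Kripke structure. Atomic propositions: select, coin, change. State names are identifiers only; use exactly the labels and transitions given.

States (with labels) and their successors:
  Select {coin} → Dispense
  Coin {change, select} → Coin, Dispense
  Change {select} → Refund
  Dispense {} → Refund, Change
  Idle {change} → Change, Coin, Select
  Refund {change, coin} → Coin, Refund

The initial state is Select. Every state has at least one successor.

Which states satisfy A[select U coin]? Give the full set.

{Select, Change, Refund}

States satisfying select: {Coin, Change}.
States satisfying coin: {Select, Refund}.
States satisfying A[select U coin]: {Select, Change, Refund}.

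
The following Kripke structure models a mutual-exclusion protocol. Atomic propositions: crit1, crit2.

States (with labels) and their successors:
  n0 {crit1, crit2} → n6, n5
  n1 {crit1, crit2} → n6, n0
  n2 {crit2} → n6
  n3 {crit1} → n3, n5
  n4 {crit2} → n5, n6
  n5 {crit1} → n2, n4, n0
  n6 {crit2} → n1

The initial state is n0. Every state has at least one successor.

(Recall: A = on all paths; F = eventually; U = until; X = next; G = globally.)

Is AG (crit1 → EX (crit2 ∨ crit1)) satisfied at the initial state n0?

Satisfied

States satisfying crit1 → EX (crit2 ∨ crit1): {n0, n1, n2, n3, n4, n5, n6}.
States satisfying AG (crit1 → EX (crit2 ∨ crit1)): {n0, n1, n2, n3, n4, n5, n6}.
Every state reachable from n0 satisfies crit1 → EX (crit2 ∨ crit1).
n0 ∈ Sat(AG (crit1 → EX (crit2 ∨ crit1))).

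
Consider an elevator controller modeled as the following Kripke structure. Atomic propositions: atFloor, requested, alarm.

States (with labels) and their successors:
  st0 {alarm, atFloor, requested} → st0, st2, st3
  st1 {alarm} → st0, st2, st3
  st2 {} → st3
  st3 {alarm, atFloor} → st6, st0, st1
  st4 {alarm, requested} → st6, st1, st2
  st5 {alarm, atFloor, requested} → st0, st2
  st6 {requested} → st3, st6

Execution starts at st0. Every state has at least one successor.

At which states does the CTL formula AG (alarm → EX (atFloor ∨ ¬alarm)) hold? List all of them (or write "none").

{st0, st1, st2, st3, st4, st5, st6}

States satisfying alarm → EX (atFloor ∨ ¬alarm): {st0, st1, st2, st3, st4, st5, st6}.
States satisfying AG (alarm → EX (atFloor ∨ ¬alarm)): {st0, st1, st2, st3, st4, st5, st6}.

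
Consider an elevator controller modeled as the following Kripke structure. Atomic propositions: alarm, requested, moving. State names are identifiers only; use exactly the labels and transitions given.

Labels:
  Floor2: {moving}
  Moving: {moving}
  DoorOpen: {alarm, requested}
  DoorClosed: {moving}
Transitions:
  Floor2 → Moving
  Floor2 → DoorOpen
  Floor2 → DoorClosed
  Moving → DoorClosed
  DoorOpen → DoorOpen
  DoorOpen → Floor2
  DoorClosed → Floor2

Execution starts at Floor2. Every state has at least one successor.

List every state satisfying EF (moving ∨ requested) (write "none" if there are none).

{Floor2, Moving, DoorOpen, DoorClosed}

States satisfying moving ∨ requested: {Floor2, Moving, DoorOpen, DoorClosed}.
States satisfying EF (moving ∨ requested): {Floor2, Moving, DoorOpen, DoorClosed}.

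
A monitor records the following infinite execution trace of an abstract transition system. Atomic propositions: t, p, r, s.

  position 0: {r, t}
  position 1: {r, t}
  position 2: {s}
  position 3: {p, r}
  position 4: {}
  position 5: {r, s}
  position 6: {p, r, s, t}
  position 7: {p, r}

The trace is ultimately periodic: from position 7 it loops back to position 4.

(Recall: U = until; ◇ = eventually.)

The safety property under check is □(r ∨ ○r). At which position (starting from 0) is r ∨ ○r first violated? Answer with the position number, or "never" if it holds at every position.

never

r ∨ ○r holds at every position 0..7, and those are all the positions the trace ever visits, so the invariant □(r ∨ ○r) is never violated.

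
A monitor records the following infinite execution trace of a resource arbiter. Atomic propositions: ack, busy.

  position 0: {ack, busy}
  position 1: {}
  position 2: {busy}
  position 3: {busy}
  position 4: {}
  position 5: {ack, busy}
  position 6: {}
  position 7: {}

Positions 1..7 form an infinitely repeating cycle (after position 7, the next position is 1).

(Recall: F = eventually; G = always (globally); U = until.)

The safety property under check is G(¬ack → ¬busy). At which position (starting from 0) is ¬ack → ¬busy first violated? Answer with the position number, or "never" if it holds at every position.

Check ¬ack → ¬busy at each position in order: 0 ✓, 1 ✓.
At position 2 the labels are {busy}, so ¬ack → ¬busy is false there. This is the first violation.

2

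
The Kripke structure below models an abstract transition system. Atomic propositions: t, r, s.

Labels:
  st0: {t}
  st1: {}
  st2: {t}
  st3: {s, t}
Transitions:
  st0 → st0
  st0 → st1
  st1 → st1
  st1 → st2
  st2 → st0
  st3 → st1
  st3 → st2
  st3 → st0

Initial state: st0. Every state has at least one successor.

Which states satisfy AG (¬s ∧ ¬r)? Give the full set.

{st0, st1, st2}

States satisfying ¬s ∧ ¬r: {st0, st1, st2}.
States satisfying AG (¬s ∧ ¬r): {st0, st1, st2}.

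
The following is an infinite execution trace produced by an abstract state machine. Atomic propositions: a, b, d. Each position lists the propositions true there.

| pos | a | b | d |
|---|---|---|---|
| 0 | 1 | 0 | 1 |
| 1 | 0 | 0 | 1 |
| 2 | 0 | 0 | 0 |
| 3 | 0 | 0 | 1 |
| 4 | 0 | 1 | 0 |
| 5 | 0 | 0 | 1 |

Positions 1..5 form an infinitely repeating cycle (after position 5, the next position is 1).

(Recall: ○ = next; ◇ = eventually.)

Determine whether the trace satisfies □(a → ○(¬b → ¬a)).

Holds

a → ○(¬b → ¬a) holds at every position 0..5, and those are all positions ever visited, so □(a → ○(¬b → ¬a)) holds.
Positions where a holds: 0.
Check ○(¬b → ¬a) at each: 0→ok.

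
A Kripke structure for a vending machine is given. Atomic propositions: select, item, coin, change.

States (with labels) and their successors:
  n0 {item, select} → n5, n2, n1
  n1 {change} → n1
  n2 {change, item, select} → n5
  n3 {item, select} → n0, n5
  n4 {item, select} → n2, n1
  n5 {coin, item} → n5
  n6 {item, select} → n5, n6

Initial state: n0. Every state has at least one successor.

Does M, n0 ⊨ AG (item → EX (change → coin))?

States satisfying item → EX (change → coin): {n0, n1, n2, n3, n5, n6}.
States satisfying AG (item → EX (change → coin)): {n0, n1, n2, n3, n5, n6}.
Every state reachable from n0 satisfies item → EX (change → coin).
n0 ∈ Sat(AG (item → EX (change → coin))).

Holds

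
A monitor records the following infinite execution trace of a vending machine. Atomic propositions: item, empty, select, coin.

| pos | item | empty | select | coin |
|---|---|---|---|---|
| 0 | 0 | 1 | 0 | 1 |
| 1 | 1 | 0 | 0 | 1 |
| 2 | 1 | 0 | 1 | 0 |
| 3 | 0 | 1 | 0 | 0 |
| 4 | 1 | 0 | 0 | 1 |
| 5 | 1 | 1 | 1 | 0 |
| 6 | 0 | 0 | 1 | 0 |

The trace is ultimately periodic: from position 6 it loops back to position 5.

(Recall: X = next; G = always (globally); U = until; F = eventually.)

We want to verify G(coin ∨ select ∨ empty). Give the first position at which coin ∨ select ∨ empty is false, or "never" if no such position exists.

never

coin ∨ select ∨ empty holds at every position 0..6, and those are all the positions the trace ever visits, so the invariant G(coin ∨ select ∨ empty) is never violated.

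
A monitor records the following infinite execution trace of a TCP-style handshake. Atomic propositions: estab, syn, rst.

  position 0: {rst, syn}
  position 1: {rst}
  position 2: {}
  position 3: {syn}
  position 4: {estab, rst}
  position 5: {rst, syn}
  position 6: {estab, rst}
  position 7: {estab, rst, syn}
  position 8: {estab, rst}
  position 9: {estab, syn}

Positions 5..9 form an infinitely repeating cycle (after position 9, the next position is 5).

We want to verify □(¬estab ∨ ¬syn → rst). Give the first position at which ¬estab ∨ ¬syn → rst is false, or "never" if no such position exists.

2

Check ¬estab ∨ ¬syn → rst at each position in order: 0 ✓, 1 ✓.
At position 2 the labels are {}, so ¬estab ∨ ¬syn → rst is false there. This is the first violation.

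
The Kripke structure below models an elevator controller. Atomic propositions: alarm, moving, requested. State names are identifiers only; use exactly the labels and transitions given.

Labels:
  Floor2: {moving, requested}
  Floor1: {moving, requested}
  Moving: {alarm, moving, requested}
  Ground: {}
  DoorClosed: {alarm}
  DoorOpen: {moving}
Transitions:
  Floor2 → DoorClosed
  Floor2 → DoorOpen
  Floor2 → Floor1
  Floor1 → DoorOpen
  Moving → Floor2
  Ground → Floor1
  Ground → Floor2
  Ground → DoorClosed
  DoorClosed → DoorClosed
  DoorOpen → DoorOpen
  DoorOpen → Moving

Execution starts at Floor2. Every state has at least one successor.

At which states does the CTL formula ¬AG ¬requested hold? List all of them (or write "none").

States satisfying ¬requested: {Ground, DoorClosed, DoorOpen}.
States satisfying AG ¬requested: {DoorClosed}.
States satisfying ¬AG ¬requested: {Floor2, Floor1, Moving, Ground, DoorOpen}.

{Floor2, Floor1, Moving, Ground, DoorOpen}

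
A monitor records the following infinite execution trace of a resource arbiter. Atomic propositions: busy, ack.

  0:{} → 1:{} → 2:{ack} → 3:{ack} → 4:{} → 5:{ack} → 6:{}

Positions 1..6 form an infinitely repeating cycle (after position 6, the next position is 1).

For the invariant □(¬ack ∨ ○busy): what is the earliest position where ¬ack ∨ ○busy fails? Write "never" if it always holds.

Check ¬ack ∨ ○busy at each position in order: 0 ✓, 1 ✓.
At position 2 the labels are {ack} and the next position 3 has {ack}, so ¬ack ∨ ○busy is false there. This is the first violation.

2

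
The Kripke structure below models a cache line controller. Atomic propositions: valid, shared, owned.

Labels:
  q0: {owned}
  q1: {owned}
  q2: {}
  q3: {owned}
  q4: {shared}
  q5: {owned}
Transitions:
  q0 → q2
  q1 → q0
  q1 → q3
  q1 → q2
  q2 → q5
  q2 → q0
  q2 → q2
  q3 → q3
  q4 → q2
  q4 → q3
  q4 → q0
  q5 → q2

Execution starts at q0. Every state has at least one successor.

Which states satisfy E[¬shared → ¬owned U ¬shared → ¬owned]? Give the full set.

States satisfying ¬shared → ¬owned: {q2, q4}.
States satisfying E[¬shared → ¬owned U ¬shared → ¬owned]: {q2, q4}.

{q2, q4}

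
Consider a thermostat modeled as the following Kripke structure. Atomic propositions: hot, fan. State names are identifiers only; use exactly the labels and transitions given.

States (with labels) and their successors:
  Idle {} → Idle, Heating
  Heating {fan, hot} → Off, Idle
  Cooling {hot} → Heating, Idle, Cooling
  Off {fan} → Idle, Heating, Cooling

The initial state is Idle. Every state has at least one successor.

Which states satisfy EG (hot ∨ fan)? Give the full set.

States satisfying hot ∨ fan: {Heating, Cooling, Off}.
States satisfying EG (hot ∨ fan): {Heating, Cooling, Off}.

{Heating, Cooling, Off}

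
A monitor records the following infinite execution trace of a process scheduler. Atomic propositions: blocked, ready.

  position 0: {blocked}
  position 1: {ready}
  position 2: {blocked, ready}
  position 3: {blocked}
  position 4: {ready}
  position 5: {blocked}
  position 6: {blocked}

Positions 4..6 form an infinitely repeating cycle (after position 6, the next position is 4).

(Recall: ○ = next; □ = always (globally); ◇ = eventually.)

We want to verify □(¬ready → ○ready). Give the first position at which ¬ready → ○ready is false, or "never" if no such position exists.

Check ¬ready → ○ready at each position in order: 0 ✓, 1 ✓, 2 ✓, 3 ✓, 4 ✓.
At position 5 the labels are {blocked} and the next position 6 has {blocked}, so ¬ready → ○ready is false there. This is the first violation.

5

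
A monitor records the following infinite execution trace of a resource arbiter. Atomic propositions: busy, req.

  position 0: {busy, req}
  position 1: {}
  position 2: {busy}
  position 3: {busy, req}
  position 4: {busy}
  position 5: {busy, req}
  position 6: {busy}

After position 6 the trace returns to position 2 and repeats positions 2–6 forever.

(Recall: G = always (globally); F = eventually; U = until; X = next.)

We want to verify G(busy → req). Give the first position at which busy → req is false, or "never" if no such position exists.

Check busy → req at each position in order: 0 ✓, 1 ✓.
At position 2 the labels are {busy}, so busy → req is false there. This is the first violation.

2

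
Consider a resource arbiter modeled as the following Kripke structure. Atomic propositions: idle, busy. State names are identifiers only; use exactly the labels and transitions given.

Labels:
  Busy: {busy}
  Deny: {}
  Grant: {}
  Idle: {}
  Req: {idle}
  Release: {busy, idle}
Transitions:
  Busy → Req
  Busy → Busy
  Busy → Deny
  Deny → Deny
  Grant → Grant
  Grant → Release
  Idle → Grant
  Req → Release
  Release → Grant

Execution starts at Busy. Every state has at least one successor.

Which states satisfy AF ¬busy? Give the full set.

{Deny, Grant, Idle, Req, Release}

States satisfying ¬busy: {Deny, Grant, Idle, Req}.
States satisfying AF ¬busy: {Deny, Grant, Idle, Req, Release}.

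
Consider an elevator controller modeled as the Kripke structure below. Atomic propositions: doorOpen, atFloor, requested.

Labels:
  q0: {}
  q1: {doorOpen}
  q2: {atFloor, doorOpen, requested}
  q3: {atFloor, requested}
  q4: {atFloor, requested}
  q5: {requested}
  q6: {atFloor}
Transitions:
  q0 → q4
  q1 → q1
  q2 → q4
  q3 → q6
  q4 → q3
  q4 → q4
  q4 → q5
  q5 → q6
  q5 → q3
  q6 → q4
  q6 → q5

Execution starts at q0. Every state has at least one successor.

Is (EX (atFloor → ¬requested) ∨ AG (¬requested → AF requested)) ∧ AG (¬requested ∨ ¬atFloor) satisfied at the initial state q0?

States satisfying atFloor → ¬requested: {q0, q1, q5, q6}.
States satisfying EX (atFloor → ¬requested): {q1, q3, q4, q5, q6}.
States satisfying ¬requested → AF requested: {q0, q2, q3, q4, q5, q6}.
States satisfying AG (¬requested → AF requested): {q0, q2, q3, q4, q5, q6}.
States satisfying ¬requested ∨ ¬atFloor: {q0, q1, q5, q6}.
States satisfying AG (¬requested ∨ ¬atFloor): {q1}.
States satisfying (EX (atFloor → ¬requested) ∨ AG (¬requested → AF requested)) ∧ AG (¬requested ∨ ¬atFloor): {q1}.
q0 ∉ Sat((EX (atFloor → ¬requested) ∨ AG (¬requested → AF requested)) ∧ AG (¬requested ∨ ¬atFloor)).

Violated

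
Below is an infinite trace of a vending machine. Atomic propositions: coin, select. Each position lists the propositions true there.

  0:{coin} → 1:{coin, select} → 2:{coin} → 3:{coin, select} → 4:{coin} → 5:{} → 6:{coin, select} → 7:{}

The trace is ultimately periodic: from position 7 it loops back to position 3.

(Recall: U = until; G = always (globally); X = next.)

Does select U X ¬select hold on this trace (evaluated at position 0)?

Walking from position 0: at position 0, X ¬select has not yet held and select fails, so select U X ¬select is false.

No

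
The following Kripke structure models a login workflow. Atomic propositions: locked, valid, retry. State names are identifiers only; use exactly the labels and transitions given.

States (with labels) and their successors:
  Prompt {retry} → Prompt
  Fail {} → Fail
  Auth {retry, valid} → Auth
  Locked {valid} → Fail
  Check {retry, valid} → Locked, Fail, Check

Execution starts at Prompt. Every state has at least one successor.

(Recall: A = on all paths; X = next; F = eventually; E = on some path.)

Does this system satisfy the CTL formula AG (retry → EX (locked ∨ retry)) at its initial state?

Yes

States satisfying retry → EX (locked ∨ retry): {Prompt, Fail, Auth, Locked, Check}.
States satisfying AG (retry → EX (locked ∨ retry)): {Prompt, Fail, Auth, Locked, Check}.
Every state reachable from Prompt satisfies retry → EX (locked ∨ retry).
Prompt ∈ Sat(AG (retry → EX (locked ∨ retry))).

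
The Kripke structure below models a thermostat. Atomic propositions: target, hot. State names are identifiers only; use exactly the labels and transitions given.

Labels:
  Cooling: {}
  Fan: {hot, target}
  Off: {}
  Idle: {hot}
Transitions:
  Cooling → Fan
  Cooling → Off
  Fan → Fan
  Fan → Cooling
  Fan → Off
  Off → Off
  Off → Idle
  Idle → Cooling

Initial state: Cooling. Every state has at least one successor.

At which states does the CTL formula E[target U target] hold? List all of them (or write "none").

{Fan}

States satisfying target: {Fan}.
States satisfying E[target U target]: {Fan}.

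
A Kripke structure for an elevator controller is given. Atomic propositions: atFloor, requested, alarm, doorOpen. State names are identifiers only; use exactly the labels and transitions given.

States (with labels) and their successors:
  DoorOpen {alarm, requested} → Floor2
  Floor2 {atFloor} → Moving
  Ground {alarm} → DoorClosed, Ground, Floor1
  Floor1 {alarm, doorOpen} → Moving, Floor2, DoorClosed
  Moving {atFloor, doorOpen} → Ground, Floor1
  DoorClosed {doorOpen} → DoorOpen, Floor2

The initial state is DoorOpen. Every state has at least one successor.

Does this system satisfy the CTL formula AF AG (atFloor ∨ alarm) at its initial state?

Does not hold

States satisfying AG (atFloor ∨ alarm): ∅.
States satisfying AF AG (atFloor ∨ alarm): ∅.
There is a path from DoorOpen along which AG (atFloor ∨ alarm) never holds.
DoorOpen ∉ Sat(AF AG (atFloor ∨ alarm)).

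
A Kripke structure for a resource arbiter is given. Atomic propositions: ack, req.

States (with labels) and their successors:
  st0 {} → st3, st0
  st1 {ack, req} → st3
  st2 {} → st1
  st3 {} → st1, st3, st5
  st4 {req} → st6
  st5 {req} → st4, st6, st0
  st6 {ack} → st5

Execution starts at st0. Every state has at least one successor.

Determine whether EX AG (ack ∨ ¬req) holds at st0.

Does not hold

States satisfying AG (ack ∨ ¬req): ∅.
States satisfying EX AG (ack ∨ ¬req): ∅.
No suitable path/successor from st0 witnesses the formula.
st0 ∉ Sat(EX AG (ack ∨ ¬req)).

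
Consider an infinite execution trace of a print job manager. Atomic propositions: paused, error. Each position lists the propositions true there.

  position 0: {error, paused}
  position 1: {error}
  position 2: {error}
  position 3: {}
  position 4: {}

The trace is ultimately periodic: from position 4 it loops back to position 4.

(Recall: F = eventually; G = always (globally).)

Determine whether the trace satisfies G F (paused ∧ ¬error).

Does not hold

F (paused ∧ ¬error) must hold at every position from 0 onward. It fails at position 0, so G F (paused ∧ ¬error) is false.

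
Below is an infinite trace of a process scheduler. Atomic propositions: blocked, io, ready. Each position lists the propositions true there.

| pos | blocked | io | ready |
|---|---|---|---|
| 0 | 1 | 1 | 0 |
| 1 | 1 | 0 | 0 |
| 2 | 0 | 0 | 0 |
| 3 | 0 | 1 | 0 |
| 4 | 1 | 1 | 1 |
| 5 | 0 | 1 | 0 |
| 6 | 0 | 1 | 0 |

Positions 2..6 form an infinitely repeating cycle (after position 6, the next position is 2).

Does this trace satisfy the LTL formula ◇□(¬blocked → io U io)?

Violated

□(¬blocked → io U io) is false at every position 0..6, so it never becomes true and ◇□(¬blocked → io U io) fails.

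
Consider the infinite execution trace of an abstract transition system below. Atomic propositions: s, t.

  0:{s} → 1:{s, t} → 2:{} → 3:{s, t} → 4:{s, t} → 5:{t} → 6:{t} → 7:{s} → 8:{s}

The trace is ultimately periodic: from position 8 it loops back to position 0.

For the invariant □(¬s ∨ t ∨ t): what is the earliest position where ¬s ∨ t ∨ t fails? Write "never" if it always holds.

0

At position 0 the labels are {s}, so ¬s ∨ t ∨ t is false there. This is the first violation.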